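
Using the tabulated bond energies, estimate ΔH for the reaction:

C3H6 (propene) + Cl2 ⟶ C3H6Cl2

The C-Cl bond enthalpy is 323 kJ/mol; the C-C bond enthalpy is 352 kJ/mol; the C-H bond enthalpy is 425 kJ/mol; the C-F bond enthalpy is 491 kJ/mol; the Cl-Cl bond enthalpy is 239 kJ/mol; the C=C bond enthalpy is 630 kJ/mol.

ΔH ≈ −129 kJ

Bonds broken (reactants):
  C-C: 1 × 352 = 352
  C-H: 6 × 425 = 2550
  C=C: 1 × 630 = 630
  Cl-Cl: 1 × 239 = 239
  Σ(broken) = 3771 kJ
Bonds formed (products):
  C-C: 2 × 352 = 704
  C-Cl: 2 × 323 = 646
  C-H: 6 × 425 = 2550
  Σ(formed) = 3900 kJ
ΔH = Σ(broken) − Σ(formed) = 3771 − 3900 = −129 kJ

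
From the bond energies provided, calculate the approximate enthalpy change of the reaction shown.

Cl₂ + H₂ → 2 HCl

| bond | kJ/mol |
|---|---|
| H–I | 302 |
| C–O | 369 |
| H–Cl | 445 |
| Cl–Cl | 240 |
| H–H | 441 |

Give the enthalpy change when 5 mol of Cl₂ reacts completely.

ΔH = −1045 kJ

Bonds broken (reactants):
  Cl–Cl: 1 × 240 = 240
  H–H: 1 × 441 = 441
  Σ(broken) = 681 kJ
Bonds formed (products):
  H–Cl: 2 × 445 = 890
  Σ(formed) = 890 kJ
ΔH = Σ(broken) − Σ(formed) = 681 − 890 = −209 kJ
For 5× the reaction as written: 5 × (−209) = −1045 kJ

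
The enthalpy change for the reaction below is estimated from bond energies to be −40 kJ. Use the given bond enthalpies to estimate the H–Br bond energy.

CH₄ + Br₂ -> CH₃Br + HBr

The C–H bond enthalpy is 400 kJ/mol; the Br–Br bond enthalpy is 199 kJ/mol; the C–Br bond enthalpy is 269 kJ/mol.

Let D be the H–Br bond energy.
Σ(broken) = 1×199 + 4×400 = 1799
Σ(formed) = 1×269 + 3×400 + 1×D = 1469 + D
ΔH = Σ(broken) − Σ(formed) = (1799) − (1469 + D) = +330 − D
Setting this equal to −40 kJ gives D = 370 kJ/mol.

D(H–Br) ≈ 370 kJ/mol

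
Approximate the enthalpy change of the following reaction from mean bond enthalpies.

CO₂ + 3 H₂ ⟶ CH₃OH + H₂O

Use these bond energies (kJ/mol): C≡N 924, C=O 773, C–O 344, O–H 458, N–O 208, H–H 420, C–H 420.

ΔH ≈ −172 kJ

Bonds broken (reactants):
  C=O: 2 × 773 = 1546
  H–H: 3 × 420 = 1260
  Σ(broken) = 2806 kJ
Bonds formed (products):
  C–H: 3 × 420 = 1260
  C–O: 1 × 344 = 344
  O–H: 3 × 458 = 1374
  Σ(formed) = 2978 kJ
ΔH = Σ(broken) − Σ(formed) = 2806 − 2978 = −172 kJ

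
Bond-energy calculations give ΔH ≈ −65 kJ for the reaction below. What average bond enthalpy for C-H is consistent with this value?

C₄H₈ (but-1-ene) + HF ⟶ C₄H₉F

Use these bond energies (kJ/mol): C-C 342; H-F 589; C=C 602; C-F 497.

D(C-H) ≈ 417 kJ/mol

Let D be the C-H bond energy.
Σ(broken) = 2×342 + 8×D + 1×602 + 1×589 = 1875 + 8D
Σ(formed) = 3×342 + 1×497 + 9×D = 1523 + 9D
ΔH = Σ(broken) − Σ(formed) = (1875 + 8D) − (1523 + 9D) = +352 − D
Setting this equal to −65 kJ gives D = 417 kJ/mol.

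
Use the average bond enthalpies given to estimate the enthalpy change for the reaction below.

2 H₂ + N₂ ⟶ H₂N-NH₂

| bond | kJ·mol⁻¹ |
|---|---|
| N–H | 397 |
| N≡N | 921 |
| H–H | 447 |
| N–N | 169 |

Bonds broken (reactants):
  H–H: 2 × 447 = 894
  N≡N: 1 × 921 = 921
  Σ(broken) = 1815 kJ
Bonds formed (products):
  N–H: 4 × 397 = 1588
  N–N: 1 × 169 = 169
  Σ(formed) = 1757 kJ
ΔH = Σ(broken) − Σ(formed) = 1815 − 1757 = +58 kJ

ΔH ≈ +58 kJ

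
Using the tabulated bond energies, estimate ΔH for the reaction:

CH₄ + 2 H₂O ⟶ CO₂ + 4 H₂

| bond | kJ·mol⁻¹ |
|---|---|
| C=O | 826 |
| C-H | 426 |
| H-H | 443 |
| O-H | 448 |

ΔH ≈ +72 kJ

Bonds broken (reactants):
  C-H: 4 × 426 = 1704
  O-H: 4 × 448 = 1792
  Σ(broken) = 3496 kJ
Bonds formed (products):
  C=O: 2 × 826 = 1652
  H-H: 4 × 443 = 1772
  Σ(formed) = 3424 kJ
ΔH = Σ(broken) − Σ(formed) = 3496 − 3424 = +72 kJ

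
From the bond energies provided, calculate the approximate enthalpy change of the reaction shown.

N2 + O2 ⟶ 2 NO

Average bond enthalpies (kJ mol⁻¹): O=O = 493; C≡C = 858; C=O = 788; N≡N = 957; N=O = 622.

ΔH ≈ +206 kJ

Bonds broken (reactants):
  N≡N: 1 × 957 = 957
  O=O: 1 × 493 = 493
  Σ(broken) = 1450 kJ
Bonds formed (products):
  N=O: 2 × 622 = 1244
  Σ(formed) = 1244 kJ
ΔH = Σ(broken) − Σ(formed) = 1450 − 1244 = +206 kJ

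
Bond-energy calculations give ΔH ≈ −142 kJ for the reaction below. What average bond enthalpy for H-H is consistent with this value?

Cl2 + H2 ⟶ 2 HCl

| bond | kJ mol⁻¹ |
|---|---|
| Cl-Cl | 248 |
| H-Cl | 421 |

D(H-H) ≈ 452 kJ/mol

Let D be the H-H bond energy.
Σ(broken) = 1×248 + 1×D = 248 + D
Σ(formed) = 2×421 = 842
ΔH = Σ(broken) − Σ(formed) = (248 + D) − (842) = −594 + D
Setting this equal to −142 kJ gives D = 452 kJ/mol.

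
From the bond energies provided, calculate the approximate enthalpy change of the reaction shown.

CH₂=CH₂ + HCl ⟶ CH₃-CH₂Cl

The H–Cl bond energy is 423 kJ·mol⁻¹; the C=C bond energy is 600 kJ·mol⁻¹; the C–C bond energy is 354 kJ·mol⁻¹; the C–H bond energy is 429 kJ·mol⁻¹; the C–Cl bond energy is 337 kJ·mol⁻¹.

ΔH ≈ −97 kJ

Bonds broken (reactants):
  C–H: 4 × 429 = 1716
  C=C: 1 × 600 = 600
  H–Cl: 1 × 423 = 423
  Σ(broken) = 2739 kJ
Bonds formed (products):
  C–C: 1 × 354 = 354
  C–Cl: 1 × 337 = 337
  C–H: 5 × 429 = 2145
  Σ(formed) = 2836 kJ
ΔH = Σ(broken) − Σ(formed) = 2739 − 2836 = −97 kJ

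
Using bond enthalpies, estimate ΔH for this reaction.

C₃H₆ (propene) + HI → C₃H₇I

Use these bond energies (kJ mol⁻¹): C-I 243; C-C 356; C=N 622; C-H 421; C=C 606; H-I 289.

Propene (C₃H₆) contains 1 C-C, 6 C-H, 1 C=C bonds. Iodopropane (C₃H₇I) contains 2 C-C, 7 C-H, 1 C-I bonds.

Bonds broken (reactants):
  C-C: 1 × 356 = 356
  C-H: 6 × 421 = 2526
  C=C: 1 × 606 = 606
  H-I: 1 × 289 = 289
  Σ(broken) = 3777 kJ
Bonds formed (products):
  C-C: 2 × 356 = 712
  C-H: 7 × 421 = 2947
  C-I: 1 × 243 = 243
  Σ(formed) = 3902 kJ
ΔH = Σ(broken) − Σ(formed) = 3777 − 3902 = −125 kJ

ΔH ≈ −125 kJ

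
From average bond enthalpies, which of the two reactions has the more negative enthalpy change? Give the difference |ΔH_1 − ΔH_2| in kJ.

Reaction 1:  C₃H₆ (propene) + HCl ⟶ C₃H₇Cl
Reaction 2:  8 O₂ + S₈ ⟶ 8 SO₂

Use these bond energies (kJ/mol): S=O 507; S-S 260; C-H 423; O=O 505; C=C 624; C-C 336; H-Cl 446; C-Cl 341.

Reaction 2, by 1962 kJ

Reaction 1:
  Bonds broken (reactants):
    C-C: 1 × 336 = 336
    C-H: 6 × 423 = 2538
    C=C: 1 × 624 = 624
    H-Cl: 1 × 446 = 446
    Σ(broken) = 3944 kJ
  Bonds formed (products):
    C-C: 2 × 336 = 672
    C-Cl: 1 × 341 = 341
    C-H: 7 × 423 = 2961
    Σ(formed) = 3974 kJ
  ΔH_1 = 3944 − 3974 = −30 kJ
Reaction 2:
  Bonds broken (reactants):
    O=O: 8 × 505 = 4040
    S-S: 8 × 260 = 2080
    Σ(broken) = 6120 kJ
  Bonds formed (products):
    S=O: 16 × 507 = 8112
    Σ(formed) = 8112 kJ
  ΔH_2 = 6120 − 8112 = −1992 kJ
ΔH_1 − ΔH_2 = +1962 kJ, so reaction 2 has the more negative ΔH; |ΔH_1 − ΔH_2| = 1962 kJ.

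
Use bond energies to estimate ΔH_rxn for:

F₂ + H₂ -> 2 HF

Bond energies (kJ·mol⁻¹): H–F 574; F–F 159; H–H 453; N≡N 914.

Bonds broken (reactants):
  F–F: 1 × 159 = 159
  H–H: 1 × 453 = 453
  Σ(broken) = 612 kJ
Bonds formed (products):
  H–F: 2 × 574 = 1148
  Σ(formed) = 1148 kJ
ΔH = Σ(broken) − Σ(formed) = 612 − 1148 = −536 kJ

ΔH ≈ −536 kJ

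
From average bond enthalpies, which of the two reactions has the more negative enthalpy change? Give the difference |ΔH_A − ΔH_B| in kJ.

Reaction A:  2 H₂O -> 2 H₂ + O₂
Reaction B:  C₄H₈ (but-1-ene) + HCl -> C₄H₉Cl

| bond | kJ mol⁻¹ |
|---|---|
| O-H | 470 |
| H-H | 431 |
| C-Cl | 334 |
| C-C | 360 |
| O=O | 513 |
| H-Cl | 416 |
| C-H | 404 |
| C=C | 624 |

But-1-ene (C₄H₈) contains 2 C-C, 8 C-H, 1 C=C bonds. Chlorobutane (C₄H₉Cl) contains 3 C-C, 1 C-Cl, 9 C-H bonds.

Reaction A:
  Bonds broken (reactants):
    O-H: 4 × 470 = 1880
    Σ(broken) = 1880 kJ
  Bonds formed (products):
    H-H: 2 × 431 = 862
    O=O: 1 × 513 = 513
    Σ(formed) = 1375 kJ
  ΔH_A = 1880 − 1375 = +505 kJ
Reaction B:
  Bonds broken (reactants):
    C-C: 2 × 360 = 720
    C-H: 8 × 404 = 3232
    C=C: 1 × 624 = 624
    H-Cl: 1 × 416 = 416
    Σ(broken) = 4992 kJ
  Bonds formed (products):
    C-C: 3 × 360 = 1080
    C-Cl: 1 × 334 = 334
    C-H: 9 × 404 = 3636
    Σ(formed) = 5050 kJ
  ΔH_B = 4992 − 5050 = −58 kJ
ΔH_A − ΔH_B = +563 kJ, so reaction B has the more negative ΔH; |ΔH_A − ΔH_B| = 563 kJ.

Reaction B, by 563 kJ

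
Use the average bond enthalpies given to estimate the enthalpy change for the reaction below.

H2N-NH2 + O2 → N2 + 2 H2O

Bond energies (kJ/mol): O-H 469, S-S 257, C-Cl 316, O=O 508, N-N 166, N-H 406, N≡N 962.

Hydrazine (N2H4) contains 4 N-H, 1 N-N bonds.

Bonds broken (reactants):
  N-H: 4 × 406 = 1624
  N-N: 1 × 166 = 166
  O=O: 1 × 508 = 508
  Σ(broken) = 2298 kJ
Bonds formed (products):
  N≡N: 1 × 962 = 962
  O-H: 4 × 469 = 1876
  Σ(formed) = 2838 kJ
ΔH = Σ(broken) − Σ(formed) = 2298 − 2838 = −540 kJ

ΔH ≈ −540 kJ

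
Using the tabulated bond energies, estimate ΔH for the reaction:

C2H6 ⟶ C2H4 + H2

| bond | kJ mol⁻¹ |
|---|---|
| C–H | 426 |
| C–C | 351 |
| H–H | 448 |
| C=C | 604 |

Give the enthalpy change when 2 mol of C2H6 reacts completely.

ΔH = +302 kJ

Bonds broken (reactants):
  C–C: 1 × 351 = 351
  C–H: 6 × 426 = 2556
  Σ(broken) = 2907 kJ
Bonds formed (products):
  C–H: 4 × 426 = 1704
  C=C: 1 × 604 = 604
  H–H: 1 × 448 = 448
  Σ(formed) = 2756 kJ
ΔH = Σ(broken) − Σ(formed) = 2907 − 2756 = +151 kJ
For 2× the reaction as written: 2 × (+151) = +302 kJ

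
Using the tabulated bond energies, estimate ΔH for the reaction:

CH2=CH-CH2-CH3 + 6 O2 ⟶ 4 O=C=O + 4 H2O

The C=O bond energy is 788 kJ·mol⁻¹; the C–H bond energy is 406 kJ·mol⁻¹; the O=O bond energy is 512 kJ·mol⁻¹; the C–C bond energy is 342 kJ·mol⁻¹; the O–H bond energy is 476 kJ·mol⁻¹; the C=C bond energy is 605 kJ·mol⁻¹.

Bonds broken (reactants):
  C–C: 2 × 342 = 684
  C–H: 8 × 406 = 3248
  C=C: 1 × 605 = 605
  O=O: 6 × 512 = 3072
  Σ(broken) = 7609 kJ
Bonds formed (products):
  C=O: 8 × 788 = 6304
  O–H: 8 × 476 = 3808
  Σ(formed) = 10112 kJ
ΔH = Σ(broken) − Σ(formed) = 7609 − 10112 = −2503 kJ

ΔH ≈ −2503 kJ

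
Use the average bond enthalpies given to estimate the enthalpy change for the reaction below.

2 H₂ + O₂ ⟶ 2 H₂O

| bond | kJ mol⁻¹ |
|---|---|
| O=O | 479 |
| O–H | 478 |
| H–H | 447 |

Bonds broken (reactants):
  H–H: 2 × 447 = 894
  O=O: 1 × 479 = 479
  Σ(broken) = 1373 kJ
Bonds formed (products):
  O–H: 4 × 478 = 1912
  Σ(formed) = 1912 kJ
ΔH = Σ(broken) − Σ(formed) = 1373 − 1912 = −539 kJ

ΔH ≈ −539 kJ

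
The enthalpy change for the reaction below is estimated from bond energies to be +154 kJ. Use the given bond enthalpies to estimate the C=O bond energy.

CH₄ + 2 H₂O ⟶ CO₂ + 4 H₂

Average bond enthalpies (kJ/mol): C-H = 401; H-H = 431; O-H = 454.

D(C=O) ≈ 771 kJ/mol

Let D be the C=O bond energy.
Σ(broken) = 4×401 + 4×454 = 3420
Σ(formed) = 2×D + 4×431 = 1724 + 2D
ΔH = Σ(broken) − Σ(formed) = (3420) − (1724 + 2D) = +1696 − 2D
Setting this equal to +154 kJ gives 2D = 1542, so D = 771 kJ/mol.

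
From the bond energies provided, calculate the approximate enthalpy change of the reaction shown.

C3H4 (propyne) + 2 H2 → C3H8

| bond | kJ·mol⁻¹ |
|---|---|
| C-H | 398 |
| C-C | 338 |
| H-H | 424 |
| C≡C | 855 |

Bonds broken (reactants):
  C≡C: 1 × 855 = 855
  C-C: 1 × 338 = 338
  C-H: 4 × 398 = 1592
  H-H: 2 × 424 = 848
  Σ(broken) = 3633 kJ
Bonds formed (products):
  C-C: 2 × 338 = 676
  C-H: 8 × 398 = 3184
  Σ(formed) = 3860 kJ
ΔH = Σ(broken) − Σ(formed) = 3633 − 3860 = −227 kJ

ΔH ≈ −227 kJ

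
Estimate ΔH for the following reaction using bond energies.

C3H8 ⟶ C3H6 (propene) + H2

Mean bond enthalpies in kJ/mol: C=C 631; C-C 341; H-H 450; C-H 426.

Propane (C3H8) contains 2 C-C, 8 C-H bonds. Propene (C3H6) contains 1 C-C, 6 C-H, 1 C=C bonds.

Bonds broken (reactants):
  C-C: 2 × 341 = 682
  C-H: 8 × 426 = 3408
  Σ(broken) = 4090 kJ
Bonds formed (products):
  C-C: 1 × 341 = 341
  C-H: 6 × 426 = 2556
  C=C: 1 × 631 = 631
  H-H: 1 × 450 = 450
  Σ(formed) = 3978 kJ
ΔH = Σ(broken) − Σ(formed) = 4090 − 3978 = +112 kJ

ΔH ≈ +112 kJ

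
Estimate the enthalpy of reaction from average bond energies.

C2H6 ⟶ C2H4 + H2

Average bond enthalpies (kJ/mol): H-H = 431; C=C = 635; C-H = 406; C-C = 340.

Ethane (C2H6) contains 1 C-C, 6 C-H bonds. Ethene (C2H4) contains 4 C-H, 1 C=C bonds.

ΔH ≈ +86 kJ

Bonds broken (reactants):
  C-C: 1 × 340 = 340
  C-H: 6 × 406 = 2436
  Σ(broken) = 2776 kJ
Bonds formed (products):
  C-H: 4 × 406 = 1624
  C=C: 1 × 635 = 635
  H-H: 1 × 431 = 431
  Σ(formed) = 2690 kJ
ΔH = Σ(broken) − Σ(formed) = 2776 − 2690 = +86 kJ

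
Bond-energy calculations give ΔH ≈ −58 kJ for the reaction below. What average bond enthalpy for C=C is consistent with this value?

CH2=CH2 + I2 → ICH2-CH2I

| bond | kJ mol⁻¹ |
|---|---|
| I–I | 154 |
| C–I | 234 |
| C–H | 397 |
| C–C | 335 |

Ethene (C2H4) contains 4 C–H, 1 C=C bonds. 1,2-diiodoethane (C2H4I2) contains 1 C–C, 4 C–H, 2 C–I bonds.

D(C=C) ≈ 591 kJ/mol

Let D be the C=C bond energy.
Σ(broken) = 4×397 + 1×D + 1×154 = 1742 + D
Σ(formed) = 1×335 + 4×397 + 2×234 = 2391
ΔH = Σ(broken) − Σ(formed) = (1742 + D) − (2391) = −649 + D
Setting this equal to −58 kJ gives D = 591 kJ/mol.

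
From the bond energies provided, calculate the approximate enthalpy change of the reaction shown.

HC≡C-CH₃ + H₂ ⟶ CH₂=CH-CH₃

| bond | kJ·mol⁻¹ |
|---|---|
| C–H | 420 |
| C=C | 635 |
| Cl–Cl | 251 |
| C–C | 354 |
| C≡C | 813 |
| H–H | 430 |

ΔH ≈ −232 kJ

Bonds broken (reactants):
  C≡C: 1 × 813 = 813
  C–C: 1 × 354 = 354
  C–H: 4 × 420 = 1680
  H–H: 1 × 430 = 430
  Σ(broken) = 3277 kJ
Bonds formed (products):
  C–C: 1 × 354 = 354
  C–H: 6 × 420 = 2520
  C=C: 1 × 635 = 635
  Σ(formed) = 3509 kJ
ΔH = Σ(broken) − Σ(formed) = 3277 − 3509 = −232 kJ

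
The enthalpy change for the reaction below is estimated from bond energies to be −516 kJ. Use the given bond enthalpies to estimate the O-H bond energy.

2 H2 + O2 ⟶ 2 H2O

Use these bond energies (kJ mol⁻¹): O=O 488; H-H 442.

Let D be the O-H bond energy.
Σ(broken) = 2×442 + 1×488 = 1372
Σ(formed) = 4×D = 4D
ΔH = Σ(broken) − Σ(formed) = (1372) − (4D) = +1372 − 4D
Setting this equal to −516 kJ gives 4D = 1888, so D = 472 kJ/mol.

D(O-H) ≈ 472 kJ/mol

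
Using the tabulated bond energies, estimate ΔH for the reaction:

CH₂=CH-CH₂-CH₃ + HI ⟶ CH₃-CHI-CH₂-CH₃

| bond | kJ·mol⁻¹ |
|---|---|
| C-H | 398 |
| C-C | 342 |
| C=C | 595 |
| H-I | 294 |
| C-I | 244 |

ΔH ≈ −95 kJ

Bonds broken (reactants):
  C-C: 2 × 342 = 684
  C-H: 8 × 398 = 3184
  C=C: 1 × 595 = 595
  H-I: 1 × 294 = 294
  Σ(broken) = 4757 kJ
Bonds formed (products):
  C-C: 3 × 342 = 1026
  C-H: 9 × 398 = 3582
  C-I: 1 × 244 = 244
  Σ(formed) = 4852 kJ
ΔH = Σ(broken) − Σ(formed) = 4757 − 4852 = −95 kJ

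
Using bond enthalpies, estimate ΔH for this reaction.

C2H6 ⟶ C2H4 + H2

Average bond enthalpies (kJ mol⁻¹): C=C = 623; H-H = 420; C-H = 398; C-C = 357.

ΔH ≈ +110 kJ

Bonds broken (reactants):
  C-C: 1 × 357 = 357
  C-H: 6 × 398 = 2388
  Σ(broken) = 2745 kJ
Bonds formed (products):
  C-H: 4 × 398 = 1592
  C=C: 1 × 623 = 623
  H-H: 1 × 420 = 420
  Σ(formed) = 2635 kJ
ΔH = Σ(broken) − Σ(formed) = 2745 − 2635 = +110 kJ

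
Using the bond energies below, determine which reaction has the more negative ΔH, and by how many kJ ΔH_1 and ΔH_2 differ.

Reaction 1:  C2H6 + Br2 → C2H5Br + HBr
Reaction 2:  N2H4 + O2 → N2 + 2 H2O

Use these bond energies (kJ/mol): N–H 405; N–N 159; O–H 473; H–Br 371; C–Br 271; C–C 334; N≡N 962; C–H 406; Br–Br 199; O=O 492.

Reaction 2, by 546 kJ

Reaction 1:
  Bonds broken (reactants):
    Br–Br: 1 × 199 = 199
    C–C: 1 × 334 = 334
    C–H: 6 × 406 = 2436
    Σ(broken) = 2969 kJ
  Bonds formed (products):
    C–Br: 1 × 271 = 271
    C–C: 1 × 334 = 334
    C–H: 5 × 406 = 2030
    H–Br: 1 × 371 = 371
    Σ(formed) = 3006 kJ
  ΔH_1 = 2969 − 3006 = −37 kJ
Reaction 2:
  Bonds broken (reactants):
    N–H: 4 × 405 = 1620
    N–N: 1 × 159 = 159
    O=O: 1 × 492 = 492
    Σ(broken) = 2271 kJ
  Bonds formed (products):
    N≡N: 1 × 962 = 962
    O–H: 4 × 473 = 1892
    Σ(formed) = 2854 kJ
  ΔH_2 = 2271 − 2854 = −583 kJ
ΔH_1 − ΔH_2 = +546 kJ, so reaction 2 has the more negative ΔH; |ΔH_1 − ΔH_2| = 546 kJ.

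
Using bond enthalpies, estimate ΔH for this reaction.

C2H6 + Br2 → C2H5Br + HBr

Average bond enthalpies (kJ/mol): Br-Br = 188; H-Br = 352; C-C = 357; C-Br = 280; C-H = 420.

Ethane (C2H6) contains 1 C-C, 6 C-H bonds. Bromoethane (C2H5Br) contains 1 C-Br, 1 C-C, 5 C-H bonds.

Bonds broken (reactants):
  Br-Br: 1 × 188 = 188
  C-C: 1 × 357 = 357
  C-H: 6 × 420 = 2520
  Σ(broken) = 3065 kJ
Bonds formed (products):
  C-Br: 1 × 280 = 280
  C-C: 1 × 357 = 357
  C-H: 5 × 420 = 2100
  H-Br: 1 × 352 = 352
  Σ(formed) = 3089 kJ
ΔH = Σ(broken) − Σ(formed) = 3065 − 3089 = −24 kJ

ΔH ≈ −24 kJ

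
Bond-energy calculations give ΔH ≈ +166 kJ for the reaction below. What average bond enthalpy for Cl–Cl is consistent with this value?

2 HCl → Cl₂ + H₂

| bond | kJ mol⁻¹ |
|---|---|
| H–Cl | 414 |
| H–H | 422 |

Let D be the Cl–Cl bond energy.
Σ(broken) = 2×414 = 828
Σ(formed) = 1×D + 1×422 = 422 + D
ΔH = Σ(broken) − Σ(formed) = (828) − (422 + D) = +406 − D
Setting this equal to +166 kJ gives D = 240 kJ/mol.

D(Cl–Cl) ≈ 240 kJ/mol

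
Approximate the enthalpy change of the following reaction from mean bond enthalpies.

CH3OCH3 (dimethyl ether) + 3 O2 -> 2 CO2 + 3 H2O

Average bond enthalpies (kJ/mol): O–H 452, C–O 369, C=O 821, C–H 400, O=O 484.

ΔH ≈ −1406 kJ

Bonds broken (reactants):
  C–H: 6 × 400 = 2400
  C–O: 2 × 369 = 738
  O=O: 3 × 484 = 1452
  Σ(broken) = 4590 kJ
Bonds formed (products):
  C=O: 4 × 821 = 3284
  O–H: 6 × 452 = 2712
  Σ(formed) = 5996 kJ
ΔH = Σ(broken) − Σ(formed) = 4590 − 5996 = −1406 kJ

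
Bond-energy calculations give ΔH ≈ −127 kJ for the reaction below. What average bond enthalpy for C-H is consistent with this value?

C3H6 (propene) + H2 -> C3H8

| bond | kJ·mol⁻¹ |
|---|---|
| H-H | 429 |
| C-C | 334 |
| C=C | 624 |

Let D be the C-H bond energy.
Σ(broken) = 1×334 + 6×D + 1×624 + 1×429 = 1387 + 6D
Σ(formed) = 2×334 + 8×D = 668 + 8D
ΔH = Σ(broken) − Σ(formed) = (1387 + 6D) − (668 + 8D) = +719 − 2D
Setting this equal to −127 kJ gives 2D = 846, so D = 423 kJ/mol.

D(C-H) ≈ 423 kJ/mol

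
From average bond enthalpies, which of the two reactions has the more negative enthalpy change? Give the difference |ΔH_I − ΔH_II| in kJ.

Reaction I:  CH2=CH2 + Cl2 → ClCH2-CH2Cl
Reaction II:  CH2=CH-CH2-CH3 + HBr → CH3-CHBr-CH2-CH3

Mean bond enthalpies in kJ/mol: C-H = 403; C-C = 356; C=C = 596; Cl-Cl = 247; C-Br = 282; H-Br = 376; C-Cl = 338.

Reaction I, by 120 kJ

Reaction I:
  Bonds broken (reactants):
    C-H: 4 × 403 = 1612
    C=C: 1 × 596 = 596
    Cl-Cl: 1 × 247 = 247
    Σ(broken) = 2455 kJ
  Bonds formed (products):
    C-C: 1 × 356 = 356
    C-Cl: 2 × 338 = 676
    C-H: 4 × 403 = 1612
    Σ(formed) = 2644 kJ
  ΔH_I = 2455 − 2644 = −189 kJ
Reaction II:
  Bonds broken (reactants):
    C-C: 2 × 356 = 712
    C-H: 8 × 403 = 3224
    C=C: 1 × 596 = 596
    H-Br: 1 × 376 = 376
    Σ(broken) = 4908 kJ
  Bonds formed (products):
    C-Br: 1 × 282 = 282
    C-C: 3 × 356 = 1068
    C-H: 9 × 403 = 3627
    Σ(formed) = 4977 kJ
  ΔH_II = 4908 − 4977 = −69 kJ
ΔH_I − ΔH_II = −120 kJ, so reaction I has the more negative ΔH; |ΔH_I − ΔH_II| = 120 kJ.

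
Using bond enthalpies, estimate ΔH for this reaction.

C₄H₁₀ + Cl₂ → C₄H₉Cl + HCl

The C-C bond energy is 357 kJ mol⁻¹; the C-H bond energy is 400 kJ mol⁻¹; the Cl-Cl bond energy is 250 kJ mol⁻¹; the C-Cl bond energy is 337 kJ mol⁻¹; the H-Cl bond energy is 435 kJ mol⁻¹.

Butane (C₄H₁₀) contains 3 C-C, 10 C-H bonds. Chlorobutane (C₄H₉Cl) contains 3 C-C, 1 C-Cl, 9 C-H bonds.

Bonds broken (reactants):
  C-C: 3 × 357 = 1071
  C-H: 10 × 400 = 4000
  Cl-Cl: 1 × 250 = 250
  Σ(broken) = 5321 kJ
Bonds formed (products):
  C-C: 3 × 357 = 1071
  C-Cl: 1 × 337 = 337
  C-H: 9 × 400 = 3600
  H-Cl: 1 × 435 = 435
  Σ(formed) = 5443 kJ
ΔH = Σ(broken) − Σ(formed) = 5321 − 5443 = −122 kJ

ΔH ≈ −122 kJ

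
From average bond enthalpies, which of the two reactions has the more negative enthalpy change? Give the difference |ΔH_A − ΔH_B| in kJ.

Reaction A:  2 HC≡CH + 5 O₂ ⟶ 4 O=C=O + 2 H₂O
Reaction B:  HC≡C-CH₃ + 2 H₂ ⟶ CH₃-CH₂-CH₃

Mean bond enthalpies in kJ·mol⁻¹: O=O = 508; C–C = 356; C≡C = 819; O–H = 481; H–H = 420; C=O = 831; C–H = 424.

Reaction A:
  Bonds broken (reactants):
    C≡C: 2 × 819 = 1638
    C–H: 4 × 424 = 1696
    O=O: 5 × 508 = 2540
    Σ(broken) = 5874 kJ
  Bonds formed (products):
    C=O: 8 × 831 = 6648
    O–H: 4 × 481 = 1924
    Σ(formed) = 8572 kJ
  ΔH_A = 5874 − 8572 = −2698 kJ
Reaction B:
  Bonds broken (reactants):
    C≡C: 1 × 819 = 819
    C–C: 1 × 356 = 356
    C–H: 4 × 424 = 1696
    H–H: 2 × 420 = 840
    Σ(broken) = 3711 kJ
  Bonds formed (products):
    C–C: 2 × 356 = 712
    C–H: 8 × 424 = 3392
    Σ(formed) = 4104 kJ
  ΔH_B = 3711 − 4104 = −393 kJ
ΔH_A − ΔH_B = −2305 kJ, so reaction A has the more negative ΔH; |ΔH_A − ΔH_B| = 2305 kJ.

Reaction A, by 2305 kJ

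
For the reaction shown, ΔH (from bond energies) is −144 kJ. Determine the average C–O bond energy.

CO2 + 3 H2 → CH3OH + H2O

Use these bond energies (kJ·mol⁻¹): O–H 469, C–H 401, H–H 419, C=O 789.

Let D be the C–O bond energy.
Σ(broken) = 2×789 + 3×419 = 2835
Σ(formed) = 3×401 + 1×D + 3×469 = 2610 + D
ΔH = Σ(broken) − Σ(formed) = (2835) − (2610 + D) = +225 − D
Setting this equal to −144 kJ gives D = 369 kJ/mol.

D(C–O) ≈ 369 kJ/mol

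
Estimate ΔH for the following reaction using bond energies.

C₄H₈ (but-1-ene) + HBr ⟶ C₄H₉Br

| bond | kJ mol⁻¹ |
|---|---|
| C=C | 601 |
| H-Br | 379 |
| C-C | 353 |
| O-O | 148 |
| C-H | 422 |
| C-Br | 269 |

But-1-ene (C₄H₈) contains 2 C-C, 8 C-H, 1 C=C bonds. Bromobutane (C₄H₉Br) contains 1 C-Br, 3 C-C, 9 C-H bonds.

ΔH ≈ −64 kJ

Bonds broken (reactants):
  C-C: 2 × 353 = 706
  C-H: 8 × 422 = 3376
  C=C: 1 × 601 = 601
  H-Br: 1 × 379 = 379
  Σ(broken) = 5062 kJ
Bonds formed (products):
  C-Br: 1 × 269 = 269
  C-C: 3 × 353 = 1059
  C-H: 9 × 422 = 3798
  Σ(formed) = 5126 kJ
ΔH = Σ(broken) − Σ(formed) = 5062 − 5126 = −64 kJ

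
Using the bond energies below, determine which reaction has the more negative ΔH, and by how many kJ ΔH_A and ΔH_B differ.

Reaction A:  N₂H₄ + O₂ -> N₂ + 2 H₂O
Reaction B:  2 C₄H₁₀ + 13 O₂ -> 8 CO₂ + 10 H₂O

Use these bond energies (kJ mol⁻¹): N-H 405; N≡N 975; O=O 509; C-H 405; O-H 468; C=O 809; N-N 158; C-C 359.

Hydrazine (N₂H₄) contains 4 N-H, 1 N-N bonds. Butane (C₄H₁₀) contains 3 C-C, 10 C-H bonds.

Reaction B, by 4873 kJ

Reaction A:
  Bonds broken (reactants):
    N-H: 4 × 405 = 1620
    N-N: 1 × 158 = 158
    O=O: 1 × 509 = 509
    Σ(broken) = 2287 kJ
  Bonds formed (products):
    N≡N: 1 × 975 = 975
    O-H: 4 × 468 = 1872
    Σ(formed) = 2847 kJ
  ΔH_A = 2287 − 2847 = −560 kJ
Reaction B:
  Bonds broken (reactants):
    C-C: 6 × 359 = 2154
    C-H: 20 × 405 = 8100
    O=O: 13 × 509 = 6617
    Σ(broken) = 16871 kJ
  Bonds formed (products):
    C=O: 16 × 809 = 12944
    O-H: 20 × 468 = 9360
    Σ(formed) = 22304 kJ
  ΔH_B = 16871 − 22304 = −5433 kJ
ΔH_A − ΔH_B = +4873 kJ, so reaction B has the more negative ΔH; |ΔH_A − ΔH_B| = 4873 kJ.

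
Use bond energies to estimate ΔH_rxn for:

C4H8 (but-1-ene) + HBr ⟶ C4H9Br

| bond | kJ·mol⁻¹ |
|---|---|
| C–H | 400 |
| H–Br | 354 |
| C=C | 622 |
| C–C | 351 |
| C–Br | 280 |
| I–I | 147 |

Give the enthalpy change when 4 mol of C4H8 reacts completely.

ΔH = −220 kJ

Bonds broken (reactants):
  C–C: 2 × 351 = 702
  C–H: 8 × 400 = 3200
  C=C: 1 × 622 = 622
  H–Br: 1 × 354 = 354
  Σ(broken) = 4878 kJ
Bonds formed (products):
  C–Br: 1 × 280 = 280
  C–C: 3 × 351 = 1053
  C–H: 9 × 400 = 3600
  Σ(formed) = 4933 kJ
ΔH = Σ(broken) − Σ(formed) = 4878 − 4933 = −55 kJ
For 4× the reaction as written: 4 × (−55) = −220 kJ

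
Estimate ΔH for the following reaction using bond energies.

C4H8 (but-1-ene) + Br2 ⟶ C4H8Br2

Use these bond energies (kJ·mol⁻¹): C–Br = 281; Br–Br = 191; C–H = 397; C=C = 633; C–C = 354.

ΔH ≈ −92 kJ

Bonds broken (reactants):
  Br–Br: 1 × 191 = 191
  C–C: 2 × 354 = 708
  C–H: 8 × 397 = 3176
  C=C: 1 × 633 = 633
  Σ(broken) = 4708 kJ
Bonds formed (products):
  C–Br: 2 × 281 = 562
  C–C: 3 × 354 = 1062
  C–H: 8 × 397 = 3176
  Σ(formed) = 4800 kJ
ΔH = Σ(broken) − Σ(formed) = 4708 − 4800 = −92 kJ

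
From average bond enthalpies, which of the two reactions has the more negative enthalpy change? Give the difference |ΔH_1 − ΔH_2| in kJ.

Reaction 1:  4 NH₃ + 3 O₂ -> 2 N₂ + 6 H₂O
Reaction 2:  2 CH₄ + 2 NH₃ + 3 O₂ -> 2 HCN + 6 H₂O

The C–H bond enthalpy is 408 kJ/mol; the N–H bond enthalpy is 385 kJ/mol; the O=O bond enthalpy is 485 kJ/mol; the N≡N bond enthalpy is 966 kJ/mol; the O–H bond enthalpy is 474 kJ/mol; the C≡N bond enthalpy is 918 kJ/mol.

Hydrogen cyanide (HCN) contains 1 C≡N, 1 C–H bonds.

Reaction 1:
  Bonds broken (reactants):
    N–H: 12 × 385 = 4620
    O=O: 3 × 485 = 1455
    Σ(broken) = 6075 kJ
  Bonds formed (products):
    N≡N: 2 × 966 = 1932
    O–H: 12 × 474 = 5688
    Σ(formed) = 7620 kJ
  ΔH_1 = 6075 − 7620 = −1545 kJ
Reaction 2:
  Bonds broken (reactants):
    C–H: 8 × 408 = 3264
    N–H: 6 × 385 = 2310
    O=O: 3 × 485 = 1455
    Σ(broken) = 7029 kJ
  Bonds formed (products):
    C≡N: 2 × 918 = 1836
    C–H: 2 × 408 = 816
    O–H: 12 × 474 = 5688
    Σ(formed) = 8340 kJ
  ΔH_2 = 7029 − 8340 = −1311 kJ
ΔH_1 − ΔH_2 = −234 kJ, so reaction 1 has the more negative ΔH; |ΔH_1 − ΔH_2| = 234 kJ.

Reaction 1, by 234 kJ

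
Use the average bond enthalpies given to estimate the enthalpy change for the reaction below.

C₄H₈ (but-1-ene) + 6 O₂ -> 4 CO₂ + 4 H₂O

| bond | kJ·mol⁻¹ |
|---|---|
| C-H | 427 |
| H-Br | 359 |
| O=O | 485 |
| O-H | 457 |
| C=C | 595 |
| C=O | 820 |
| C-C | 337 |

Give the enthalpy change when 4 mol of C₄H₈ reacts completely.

Bonds broken (reactants):
  C-C: 2 × 337 = 674
  C-H: 8 × 427 = 3416
  C=C: 1 × 595 = 595
  O=O: 6 × 485 = 2910
  Σ(broken) = 7595 kJ
Bonds formed (products):
  C=O: 8 × 820 = 6560
  O-H: 8 × 457 = 3656
  Σ(formed) = 10216 kJ
ΔH = Σ(broken) − Σ(formed) = 7595 − 10216 = −2621 kJ
For 4× the reaction as written: 4 × (−2621) = −10484 kJ

ΔH = −10484 kJ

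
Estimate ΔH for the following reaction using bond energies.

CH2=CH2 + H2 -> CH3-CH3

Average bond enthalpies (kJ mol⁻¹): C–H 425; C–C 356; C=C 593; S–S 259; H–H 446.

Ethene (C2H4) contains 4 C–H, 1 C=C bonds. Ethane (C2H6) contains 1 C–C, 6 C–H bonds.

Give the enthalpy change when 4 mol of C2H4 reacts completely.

ΔH = −668 kJ

Bonds broken (reactants):
  C–H: 4 × 425 = 1700
  C=C: 1 × 593 = 593
  H–H: 1 × 446 = 446
  Σ(broken) = 2739 kJ
Bonds formed (products):
  C–C: 1 × 356 = 356
  C–H: 6 × 425 = 2550
  Σ(formed) = 2906 kJ
ΔH = Σ(broken) − Σ(formed) = 2739 − 2906 = −167 kJ
For 4× the reaction as written: 4 × (−167) = −668 kJ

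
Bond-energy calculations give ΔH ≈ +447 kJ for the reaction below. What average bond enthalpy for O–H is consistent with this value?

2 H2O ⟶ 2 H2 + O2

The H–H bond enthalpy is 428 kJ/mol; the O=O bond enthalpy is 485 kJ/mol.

D(O–H) ≈ 447 kJ/mol

Let D be the O–H bond energy.
Σ(broken) = 4×D = 4D
Σ(formed) = 2×428 + 1×485 = 1341
ΔH = Σ(broken) − Σ(formed) = (4D) − (1341) = −1341 + 4D
Setting this equal to +447 kJ gives 4D = 1788, so D = 447 kJ/mol.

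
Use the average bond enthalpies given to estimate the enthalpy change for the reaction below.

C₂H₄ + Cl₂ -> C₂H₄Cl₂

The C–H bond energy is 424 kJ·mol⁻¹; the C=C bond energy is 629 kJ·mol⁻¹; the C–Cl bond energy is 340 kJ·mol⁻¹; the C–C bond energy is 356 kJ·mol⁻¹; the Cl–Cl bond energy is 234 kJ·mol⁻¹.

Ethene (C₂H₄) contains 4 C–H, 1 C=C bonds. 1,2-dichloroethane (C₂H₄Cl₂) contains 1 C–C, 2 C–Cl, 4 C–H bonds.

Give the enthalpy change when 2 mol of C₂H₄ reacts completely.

ΔH = −346 kJ

Bonds broken (reactants):
  C–H: 4 × 424 = 1696
  C=C: 1 × 629 = 629
  Cl–Cl: 1 × 234 = 234
  Σ(broken) = 2559 kJ
Bonds formed (products):
  C–C: 1 × 356 = 356
  C–Cl: 2 × 340 = 680
  C–H: 4 × 424 = 1696
  Σ(formed) = 2732 kJ
ΔH = Σ(broken) − Σ(formed) = 2559 − 2732 = −173 kJ
For 2× the reaction as written: 2 × (−173) = −346 kJ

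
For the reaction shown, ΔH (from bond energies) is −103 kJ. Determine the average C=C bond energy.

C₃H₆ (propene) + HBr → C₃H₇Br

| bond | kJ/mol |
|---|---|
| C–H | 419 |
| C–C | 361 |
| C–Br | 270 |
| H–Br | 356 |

Let D be the C=C bond energy.
Σ(broken) = 1×361 + 6×419 + 1×D + 1×356 = 3231 + D
Σ(formed) = 1×270 + 2×361 + 7×419 = 3925
ΔH = Σ(broken) − Σ(formed) = (3231 + D) − (3925) = −694 + D
Setting this equal to −103 kJ gives D = 591 kJ/mol.

D(C=C) ≈ 591 kJ/mol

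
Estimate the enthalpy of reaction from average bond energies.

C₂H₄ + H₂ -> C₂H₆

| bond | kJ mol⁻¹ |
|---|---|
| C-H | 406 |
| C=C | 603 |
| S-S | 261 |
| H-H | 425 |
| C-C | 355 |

Bonds broken (reactants):
  C-H: 4 × 406 = 1624
  C=C: 1 × 603 = 603
  H-H: 1 × 425 = 425
  Σ(broken) = 2652 kJ
Bonds formed (products):
  C-C: 1 × 355 = 355
  C-H: 6 × 406 = 2436
  Σ(formed) = 2791 kJ
ΔH = Σ(broken) − Σ(formed) = 2652 − 2791 = −139 kJ

ΔH ≈ −139 kJ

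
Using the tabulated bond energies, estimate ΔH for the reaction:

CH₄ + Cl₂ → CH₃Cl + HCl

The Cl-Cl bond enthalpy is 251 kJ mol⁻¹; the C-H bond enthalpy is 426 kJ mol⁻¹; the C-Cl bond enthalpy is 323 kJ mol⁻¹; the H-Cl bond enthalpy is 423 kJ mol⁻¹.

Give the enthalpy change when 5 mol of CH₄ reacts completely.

ΔH = −345 kJ

Bonds broken (reactants):
  C-H: 4 × 426 = 1704
  Cl-Cl: 1 × 251 = 251
  Σ(broken) = 1955 kJ
Bonds formed (products):
  C-Cl: 1 × 323 = 323
  C-H: 3 × 426 = 1278
  H-Cl: 1 × 423 = 423
  Σ(formed) = 2024 kJ
ΔH = Σ(broken) − Σ(formed) = 1955 − 2024 = −69 kJ
For 5× the reaction as written: 5 × (−69) = −345 kJ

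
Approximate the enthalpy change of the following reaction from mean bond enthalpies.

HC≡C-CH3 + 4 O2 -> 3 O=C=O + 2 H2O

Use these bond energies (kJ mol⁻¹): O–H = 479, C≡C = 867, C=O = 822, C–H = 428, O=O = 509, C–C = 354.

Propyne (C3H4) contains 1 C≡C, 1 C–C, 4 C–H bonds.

ΔH ≈ −1879 kJ

Bonds broken (reactants):
  C≡C: 1 × 867 = 867
  C–C: 1 × 354 = 354
  C–H: 4 × 428 = 1712
  O=O: 4 × 509 = 2036
  Σ(broken) = 4969 kJ
Bonds formed (products):
  C=O: 6 × 822 = 4932
  O–H: 4 × 479 = 1916
  Σ(formed) = 6848 kJ
ΔH = Σ(broken) − Σ(formed) = 4969 − 6848 = −1879 kJ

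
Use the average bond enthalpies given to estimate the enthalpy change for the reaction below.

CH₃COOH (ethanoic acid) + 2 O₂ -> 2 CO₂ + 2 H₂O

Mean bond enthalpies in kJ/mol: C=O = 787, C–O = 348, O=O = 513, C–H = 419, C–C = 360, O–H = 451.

ΔH ≈ −723 kJ

Bonds broken (reactants):
  C–C: 1 × 360 = 360
  C–H: 3 × 419 = 1257
  C–O: 1 × 348 = 348
  C=O: 1 × 787 = 787
  O–H: 1 × 451 = 451
  O=O: 2 × 513 = 1026
  Σ(broken) = 4229 kJ
Bonds formed (products):
  C=O: 4 × 787 = 3148
  O–H: 4 × 451 = 1804
  Σ(formed) = 4952 kJ
ΔH = Σ(broken) − Σ(formed) = 4229 − 4952 = −723 kJ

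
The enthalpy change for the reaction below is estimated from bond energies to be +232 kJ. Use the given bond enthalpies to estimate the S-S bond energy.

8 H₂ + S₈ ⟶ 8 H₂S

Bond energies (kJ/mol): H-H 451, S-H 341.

Let D be the S-S bond energy.
Σ(broken) = 8×451 + 8×D = 3608 + 8D
Σ(formed) = 16×341 = 5456
ΔH = Σ(broken) − Σ(formed) = (3608 + 8D) − (5456) = −1848 + 8D
Setting this equal to +232 kJ gives 8D = 2080, so D = 260 kJ/mol.

D(S-S) ≈ 260 kJ/mol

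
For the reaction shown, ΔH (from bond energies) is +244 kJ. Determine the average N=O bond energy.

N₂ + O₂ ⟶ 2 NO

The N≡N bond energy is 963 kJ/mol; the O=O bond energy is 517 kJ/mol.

Let D be the N=O bond energy.
Σ(broken) = 1×963 + 1×517 = 1480
Σ(formed) = 2×D = 2D
ΔH = Σ(broken) − Σ(formed) = (1480) − (2D) = +1480 − 2D
Setting this equal to +244 kJ gives 2D = 1236, so D = 618 kJ/mol.

D(N=O) ≈ 618 kJ/mol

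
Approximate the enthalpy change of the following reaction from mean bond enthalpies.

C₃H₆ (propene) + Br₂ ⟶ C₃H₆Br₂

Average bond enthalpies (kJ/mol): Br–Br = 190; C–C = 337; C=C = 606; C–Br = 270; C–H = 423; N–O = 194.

Bonds broken (reactants):
  Br–Br: 1 × 190 = 190
  C–C: 1 × 337 = 337
  C–H: 6 × 423 = 2538
  C=C: 1 × 606 = 606
  Σ(broken) = 3671 kJ
Bonds formed (products):
  C–Br: 2 × 270 = 540
  C–C: 2 × 337 = 674
  C–H: 6 × 423 = 2538
  Σ(formed) = 3752 kJ
ΔH = Σ(broken) − Σ(formed) = 3671 − 3752 = −81 kJ

ΔH ≈ −81 kJ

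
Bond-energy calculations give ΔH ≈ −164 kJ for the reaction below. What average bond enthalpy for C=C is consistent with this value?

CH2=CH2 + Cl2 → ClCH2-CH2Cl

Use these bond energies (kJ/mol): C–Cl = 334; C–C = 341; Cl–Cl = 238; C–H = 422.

D(C=C) ≈ 607 kJ/mol

Let D be the C=C bond energy.
Σ(broken) = 4×422 + 1×D + 1×238 = 1926 + D
Σ(formed) = 1×341 + 2×334 + 4×422 = 2697
ΔH = Σ(broken) − Σ(formed) = (1926 + D) − (2697) = −771 + D
Setting this equal to −164 kJ gives D = 607 kJ/mol.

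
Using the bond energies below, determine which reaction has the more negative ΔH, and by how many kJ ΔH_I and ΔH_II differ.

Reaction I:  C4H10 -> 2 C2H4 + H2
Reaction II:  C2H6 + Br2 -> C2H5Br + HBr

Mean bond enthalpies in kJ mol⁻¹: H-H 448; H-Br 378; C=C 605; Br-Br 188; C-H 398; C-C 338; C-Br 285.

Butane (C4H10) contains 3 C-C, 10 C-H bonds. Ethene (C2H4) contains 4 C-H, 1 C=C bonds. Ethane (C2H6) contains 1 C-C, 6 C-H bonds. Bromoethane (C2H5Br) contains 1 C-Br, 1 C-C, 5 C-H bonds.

Reaction II, by 229 kJ

Reaction I:
  Bonds broken (reactants):
    C-C: 3 × 338 = 1014
    C-H: 10 × 398 = 3980
    Σ(broken) = 4994 kJ
  Bonds formed (products):
    C-H: 8 × 398 = 3184
    C=C: 2 × 605 = 1210
    H-H: 1 × 448 = 448
    Σ(formed) = 4842 kJ
  ΔH_I = 4994 − 4842 = +152 kJ
Reaction II:
  Bonds broken (reactants):
    Br-Br: 1 × 188 = 188
    C-C: 1 × 338 = 338
    C-H: 6 × 398 = 2388
    Σ(broken) = 2914 kJ
  Bonds formed (products):
    C-Br: 1 × 285 = 285
    C-C: 1 × 338 = 338
    C-H: 5 × 398 = 1990
    H-Br: 1 × 378 = 378
    Σ(formed) = 2991 kJ
  ΔH_II = 2914 − 2991 = −77 kJ
ΔH_I − ΔH_II = +229 kJ, so reaction II has the more negative ΔH; |ΔH_I − ΔH_II| = 229 kJ.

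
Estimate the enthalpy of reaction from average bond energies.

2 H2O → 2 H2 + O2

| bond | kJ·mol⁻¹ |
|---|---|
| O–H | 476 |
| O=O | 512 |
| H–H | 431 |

ΔH ≈ +530 kJ

Bonds broken (reactants):
  O–H: 4 × 476 = 1904
  Σ(broken) = 1904 kJ
Bonds formed (products):
  H–H: 2 × 431 = 862
  O=O: 1 × 512 = 512
  Σ(formed) = 1374 kJ
ΔH = Σ(broken) − Σ(formed) = 1904 − 1374 = +530 kJ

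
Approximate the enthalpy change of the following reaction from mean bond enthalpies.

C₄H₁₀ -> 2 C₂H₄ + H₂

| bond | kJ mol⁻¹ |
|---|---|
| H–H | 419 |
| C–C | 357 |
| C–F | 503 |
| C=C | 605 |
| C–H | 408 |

ΔH ≈ +258 kJ

Bonds broken (reactants):
  C–C: 3 × 357 = 1071
  C–H: 10 × 408 = 4080
  Σ(broken) = 5151 kJ
Bonds formed (products):
  C–H: 8 × 408 = 3264
  C=C: 2 × 605 = 1210
  H–H: 1 × 419 = 419
  Σ(formed) = 4893 kJ
ΔH = Σ(broken) − Σ(formed) = 5151 − 4893 = +258 kJ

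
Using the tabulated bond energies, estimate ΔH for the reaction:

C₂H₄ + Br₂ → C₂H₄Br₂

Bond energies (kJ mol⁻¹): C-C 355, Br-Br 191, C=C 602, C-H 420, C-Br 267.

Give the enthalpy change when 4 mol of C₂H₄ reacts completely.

ΔH = −384 kJ

Bonds broken (reactants):
  Br-Br: 1 × 191 = 191
  C-H: 4 × 420 = 1680
  C=C: 1 × 602 = 602
  Σ(broken) = 2473 kJ
Bonds formed (products):
  C-Br: 2 × 267 = 534
  C-C: 1 × 355 = 355
  C-H: 4 × 420 = 1680
  Σ(formed) = 2569 kJ
ΔH = Σ(broken) − Σ(formed) = 2473 − 2569 = −96 kJ
For 4× the reaction as written: 4 × (−96) = −384 kJ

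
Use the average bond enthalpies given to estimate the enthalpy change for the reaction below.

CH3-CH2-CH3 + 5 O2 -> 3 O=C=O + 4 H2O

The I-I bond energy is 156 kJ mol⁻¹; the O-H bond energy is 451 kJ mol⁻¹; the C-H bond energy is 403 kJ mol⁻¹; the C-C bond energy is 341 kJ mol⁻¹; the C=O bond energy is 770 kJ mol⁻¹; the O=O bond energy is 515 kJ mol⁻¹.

ΔH ≈ −1747 kJ

Bonds broken (reactants):
  C-C: 2 × 341 = 682
  C-H: 8 × 403 = 3224
  O=O: 5 × 515 = 2575
  Σ(broken) = 6481 kJ
Bonds formed (products):
  C=O: 6 × 770 = 4620
  O-H: 8 × 451 = 3608
  Σ(formed) = 8228 kJ
ΔH = Σ(broken) − Σ(formed) = 6481 − 8228 = −1747 kJ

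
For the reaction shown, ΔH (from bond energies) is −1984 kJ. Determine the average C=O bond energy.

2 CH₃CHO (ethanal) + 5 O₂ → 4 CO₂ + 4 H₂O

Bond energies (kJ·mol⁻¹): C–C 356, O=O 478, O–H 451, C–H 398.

Let D be the C=O bond energy.
Σ(broken) = 2×356 + 8×398 + 2×D + 5×478 = 6286 + 2D
Σ(formed) = 8×D + 8×451 = 3608 + 8D
ΔH = Σ(broken) − Σ(formed) = (6286 + 2D) − (3608 + 8D) = +2678 − 6D
Setting this equal to −1984 kJ gives 6D = 4662, so D = 777 kJ/mol.

D(C=O) ≈ 777 kJ/mol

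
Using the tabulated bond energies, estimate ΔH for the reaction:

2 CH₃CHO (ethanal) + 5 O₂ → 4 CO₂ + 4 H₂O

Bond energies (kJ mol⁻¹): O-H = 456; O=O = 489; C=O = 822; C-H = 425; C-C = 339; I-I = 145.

Bonds broken (reactants):
  C-C: 2 × 339 = 678
  C-H: 8 × 425 = 3400
  C=O: 2 × 822 = 1644
  O=O: 5 × 489 = 2445
  Σ(broken) = 8167 kJ
Bonds formed (products):
  C=O: 8 × 822 = 6576
  O-H: 8 × 456 = 3648
  Σ(formed) = 10224 kJ
ΔH = Σ(broken) − Σ(formed) = 8167 − 10224 = −2057 kJ

ΔH ≈ −2057 kJ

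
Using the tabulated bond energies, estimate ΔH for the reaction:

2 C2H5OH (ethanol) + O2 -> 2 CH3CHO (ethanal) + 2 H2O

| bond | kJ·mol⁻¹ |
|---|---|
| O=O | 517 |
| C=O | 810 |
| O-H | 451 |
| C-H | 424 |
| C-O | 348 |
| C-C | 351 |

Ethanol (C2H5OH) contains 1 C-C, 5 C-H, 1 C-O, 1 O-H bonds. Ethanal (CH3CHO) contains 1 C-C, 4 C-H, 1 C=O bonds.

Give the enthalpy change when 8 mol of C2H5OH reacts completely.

ΔH = −1844 kJ

Bonds broken (reactants):
  C-C: 2 × 351 = 702
  C-H: 10 × 424 = 4240
  C-O: 2 × 348 = 696
  O-H: 2 × 451 = 902
  O=O: 1 × 517 = 517
  Σ(broken) = 7057 kJ
Bonds formed (products):
  C-C: 2 × 351 = 702
  C-H: 8 × 424 = 3392
  C=O: 2 × 810 = 1620
  O-H: 4 × 451 = 1804
  Σ(formed) = 7518 kJ
ΔH = Σ(broken) − Σ(formed) = 7057 − 7518 = −461 kJ
For 4× the reaction as written: 4 × (−461) = −1844 kJ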